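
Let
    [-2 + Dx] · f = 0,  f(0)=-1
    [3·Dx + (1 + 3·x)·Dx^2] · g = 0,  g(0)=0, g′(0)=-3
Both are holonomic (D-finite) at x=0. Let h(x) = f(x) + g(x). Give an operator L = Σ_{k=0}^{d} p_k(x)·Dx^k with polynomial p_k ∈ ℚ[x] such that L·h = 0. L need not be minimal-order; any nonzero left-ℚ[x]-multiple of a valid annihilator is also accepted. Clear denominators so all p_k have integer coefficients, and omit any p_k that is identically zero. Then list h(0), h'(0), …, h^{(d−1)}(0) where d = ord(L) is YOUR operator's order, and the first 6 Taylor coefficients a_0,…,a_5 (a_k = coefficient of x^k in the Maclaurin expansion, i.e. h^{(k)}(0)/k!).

f: a_k = -1, -2, -2, -4/3, -2/3, -4/15, …
g: a_k = 0, -3, 9/2, -9, 81/4, -243/5, …
Weyl lclm of L_f,L_g ⇒ L₀ (ord ≤ 3).
L = (-48 - 36·x)·Dx + (14 - 24·x - 36·x^2)·Dx^2 + (5 + 21·x + 18·x^2)·Dx^3  (order 3).
h: a_k = -1, -5, 5/2, -31/3, 235/12, -733/15, …
ICs: h(0) = -1, h′(0) = -5, h′′(0) = 5.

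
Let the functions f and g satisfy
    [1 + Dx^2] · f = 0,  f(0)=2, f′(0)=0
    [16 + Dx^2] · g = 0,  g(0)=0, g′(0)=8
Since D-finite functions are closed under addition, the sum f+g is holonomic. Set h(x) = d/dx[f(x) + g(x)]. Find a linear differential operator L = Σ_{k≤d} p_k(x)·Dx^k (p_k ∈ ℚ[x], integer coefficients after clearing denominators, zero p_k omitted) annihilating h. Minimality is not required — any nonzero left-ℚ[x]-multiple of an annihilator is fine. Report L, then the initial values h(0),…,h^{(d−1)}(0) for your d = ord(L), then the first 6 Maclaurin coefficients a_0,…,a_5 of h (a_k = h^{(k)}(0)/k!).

f: a_k = 2, 0, -1, 0, 1/12, 0, …
g: a_k = 0, 8, 0, -64/3, 0, 256/15, …
Weyl lclm of L_f,L_g ⇒ L₀ (ord ≤ 4).
Derive L from L₀ (diff closure).
L = 16 + 17·Dx^2 + Dx^4  (order 4).
h: a_k = 8, -2, -64, 1/3, 256/3, -1/60, …
ICs: h(0) = 8, h′(0) = -2, h′′(0) = -128, h′′′(0) = 2.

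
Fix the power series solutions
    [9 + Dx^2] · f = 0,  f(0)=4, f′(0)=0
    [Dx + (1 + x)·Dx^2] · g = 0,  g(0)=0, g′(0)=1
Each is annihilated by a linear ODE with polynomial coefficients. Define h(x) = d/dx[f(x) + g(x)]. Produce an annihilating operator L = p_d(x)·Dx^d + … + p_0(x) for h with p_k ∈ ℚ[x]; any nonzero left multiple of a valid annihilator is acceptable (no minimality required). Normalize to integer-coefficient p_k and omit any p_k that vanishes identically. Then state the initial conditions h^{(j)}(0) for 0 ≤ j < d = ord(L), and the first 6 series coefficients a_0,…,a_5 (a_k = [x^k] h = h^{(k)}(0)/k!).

f: a_k = 4, 0, -18, 0, 27/2, 0, …
g: a_k = 0, 1, -1/2, 1/3, -1/4, 1/5, …
Sum ⇒ L₀ = lclm(L_f,L_g) in ℚ(x)⟨Dx⟩.
Differentiate: ansatz ord ≤ ord L₀ ⇒ L.
L = (135 + 162·x + 81·x^2) + (99 + 261·x + 243·x^2 + 81·x^3)·Dx + (15 + 18·x + 9·x^2)·Dx^2 + (11 + 29·x + 27·x^2 + 9·x^3)·Dx^3  (order 3).
h: a_k = 1, -37, 1, 53, 1, -253/10, …
ICs: h(0) = 1, h′(0) = -37, h′′(0) = 2.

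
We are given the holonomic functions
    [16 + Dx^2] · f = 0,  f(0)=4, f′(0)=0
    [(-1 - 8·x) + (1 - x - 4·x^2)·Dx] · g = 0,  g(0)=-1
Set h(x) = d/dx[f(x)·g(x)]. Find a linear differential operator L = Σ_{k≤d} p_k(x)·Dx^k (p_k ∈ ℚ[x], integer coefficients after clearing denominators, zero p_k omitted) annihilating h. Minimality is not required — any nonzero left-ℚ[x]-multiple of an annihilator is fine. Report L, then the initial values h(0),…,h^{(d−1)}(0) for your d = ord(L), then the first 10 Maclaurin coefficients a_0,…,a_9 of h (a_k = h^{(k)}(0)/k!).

L = (-12 - 64·x - 224·x^2 + 256·x^3 + 512·x^4) + (-1 - 4·x + 48·x^2 + 128·x^3)·Dx + (1 - 3·x - 10·x^2 + 16·x^3 + 32·x^4)·Dx^2  (order 2).
h: a_k = -4, 24, -12, 16/3, -220/3, 1208/15, -14252/45, 544/35, -56396/35, -688936/405, …
ICs: h(0) = -4, h′(0) = 24.

f: a_k = 4, 0, -32, 0, 128/3, 0, -1024/45, 0, 2048/315, 0, …
g: a_k = -1, -1, -5, -9, -29, -65, -181, -441, -1165, -2929, …
h₀=f·g: eliminate ⇒ L₀, order ≤ 2·1.
h=h₀': d/dx-closure on L₀ ⇒ L.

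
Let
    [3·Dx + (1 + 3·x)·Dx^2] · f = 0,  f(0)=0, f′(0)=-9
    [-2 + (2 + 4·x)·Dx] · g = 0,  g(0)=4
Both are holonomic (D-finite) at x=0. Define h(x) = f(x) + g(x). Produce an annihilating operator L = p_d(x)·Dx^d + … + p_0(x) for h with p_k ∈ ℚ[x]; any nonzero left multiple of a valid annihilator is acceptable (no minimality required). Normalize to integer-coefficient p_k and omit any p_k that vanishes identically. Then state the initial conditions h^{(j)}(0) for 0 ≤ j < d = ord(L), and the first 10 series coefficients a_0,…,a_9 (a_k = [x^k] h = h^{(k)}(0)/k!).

L = (18 + 18·x)·Dx + (30 + 108·x + 90·x^2)·Dx^2 + (4 + 26·x + 54·x^2 + 36·x^3)·Dx^3  (order 3).
h: a_k = 4, -5, 23/2, -25, 233/4, -1423/10, 1437/4, -26013/28, 78303/32, -209237/32, …
ICs: h(0) = 4, h′(0) = -5, h′′(0) = 23.

f: a_k = 0, -9, 27/2, -27, 243/4, -729/5, 729/2, -6561/7, 19683/8, -6561, …
g: a_k = 4, 4, -2, 2, -5/2, 7/2, -21/4, 33/4, -429/32, 715/32, …
f+g: L₀ = lclm(L_f,L_g), ord ≤ 2+1.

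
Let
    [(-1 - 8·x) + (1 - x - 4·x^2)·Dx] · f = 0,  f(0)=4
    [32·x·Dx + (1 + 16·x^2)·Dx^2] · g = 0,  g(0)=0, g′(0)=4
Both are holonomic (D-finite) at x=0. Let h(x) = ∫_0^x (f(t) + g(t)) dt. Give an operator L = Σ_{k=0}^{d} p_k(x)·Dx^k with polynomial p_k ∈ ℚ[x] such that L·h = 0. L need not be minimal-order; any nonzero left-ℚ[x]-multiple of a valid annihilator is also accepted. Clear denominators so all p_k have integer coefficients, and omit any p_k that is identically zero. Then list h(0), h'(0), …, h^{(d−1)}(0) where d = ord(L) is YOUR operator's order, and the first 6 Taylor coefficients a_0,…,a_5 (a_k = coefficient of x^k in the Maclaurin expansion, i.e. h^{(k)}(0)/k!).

L = (-160 + 640·x + 14848·x^2 + 36864·x^3 + 178176·x^4 + 98304·x^6)·Dx^2 + (43 + 336·x + 16·x^2 + 3072·x^3 + 35072·x^4 + 124928·x^5 + 12288·x^6 + 98304·x^7)·Dx^3 + (-5 - 23·x - 272·x^2 - 16·x^3 - 2368·x^4 + 5888·x^5 + 12288·x^6 + 4096·x^7 + 16384·x^8)·Dx^4  (order 4).
h: a_k = 0, 4, 4, 20/3, 11/3, 116/5, …
ICs: h(0) = 0, h′(0) = 4, h′′(0) = 8, h′′′(0) = 40.

f: a_k = 4, 4, 20, 36, 116, 260, …
g: a_k = 0, 4, 0, -64/3, 0, 1024/5, …
Weyl lclm of L_f,L_g ⇒ L₀ (ord ≤ 3).
∫: right-multiply L₀ by Dx.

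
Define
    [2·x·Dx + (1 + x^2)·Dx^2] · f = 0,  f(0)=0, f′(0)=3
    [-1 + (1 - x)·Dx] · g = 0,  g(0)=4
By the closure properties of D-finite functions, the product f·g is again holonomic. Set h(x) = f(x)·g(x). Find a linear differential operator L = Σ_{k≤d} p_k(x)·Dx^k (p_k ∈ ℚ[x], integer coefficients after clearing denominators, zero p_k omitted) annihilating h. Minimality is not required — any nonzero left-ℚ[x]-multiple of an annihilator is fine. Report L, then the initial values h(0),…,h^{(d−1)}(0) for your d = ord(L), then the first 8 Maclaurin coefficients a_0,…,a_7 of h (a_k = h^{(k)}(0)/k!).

f: a_k = 0, 3, 0, -1, 0, 3/5, 0, -3/7, …
g: a_k = 4, 4, 4, 4, 4, 4, 4, 4, …
h₀=f·g: eliminate ⇒ L₀, order ≤ 2·1.
L = 2·x + (2 - 2·x + 4·x^2)·Dx + (-1 + x - x^2 + x^3)·Dx^2  (order 2).
h: a_k = 0, 12, 12, 8, 8, 52/5, 52/5, 304/35, …
ICs: h(0) = 0, h′(0) = 12.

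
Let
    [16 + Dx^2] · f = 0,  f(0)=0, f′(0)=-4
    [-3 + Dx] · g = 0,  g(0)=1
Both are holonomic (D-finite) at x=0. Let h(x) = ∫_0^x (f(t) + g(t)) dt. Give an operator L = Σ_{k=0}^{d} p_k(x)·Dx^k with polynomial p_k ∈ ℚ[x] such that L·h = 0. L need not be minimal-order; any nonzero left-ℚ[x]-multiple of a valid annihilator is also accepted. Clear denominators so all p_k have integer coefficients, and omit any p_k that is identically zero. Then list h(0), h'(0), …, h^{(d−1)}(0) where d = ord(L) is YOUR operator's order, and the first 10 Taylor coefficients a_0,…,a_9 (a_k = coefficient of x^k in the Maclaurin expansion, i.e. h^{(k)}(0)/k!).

f: a_k = 0, -4, 0, 32/3, 0, -128/15, 0, 1024/315, 0, -2048/2835, …
g: a_k = 1, 3, 9/2, 9/2, 27/8, 81/40, 81/80, 243/560, 729/4480, 243/4480, …
h₀=f+g: left-lcm gives L₀, ord ≤ 3.
h=∫₀ˣh₀: take L = L₀·Dx.
L = -48·Dx + 16·Dx^2 - 3·Dx^3 + Dx^4  (order 4).
h: a_k = 0, 1, -1/2, 3/2, 91/24, 27/40, -781/720, 81/560, 2653/5760, 81/4480, …
ICs: h(0) = 0, h′(0) = 1, h′′(0) = -1, h′′′(0) = 9.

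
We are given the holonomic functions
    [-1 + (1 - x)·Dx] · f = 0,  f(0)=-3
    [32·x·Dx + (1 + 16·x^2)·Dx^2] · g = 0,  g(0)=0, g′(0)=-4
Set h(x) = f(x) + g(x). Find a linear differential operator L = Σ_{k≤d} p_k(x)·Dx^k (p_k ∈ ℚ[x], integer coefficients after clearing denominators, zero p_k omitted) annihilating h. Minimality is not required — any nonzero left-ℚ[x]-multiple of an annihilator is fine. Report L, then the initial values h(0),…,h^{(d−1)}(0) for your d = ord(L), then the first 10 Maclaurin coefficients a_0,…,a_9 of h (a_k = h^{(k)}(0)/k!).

f: a_k = -3, -3, -3, -3, -3, -3, -3, -3, -3, -3, …
g: a_k = 0, -4, 0, 64/3, 0, -1024/5, 0, 16384/7, 0, -262144/9, …
L₀ := lclm(L_f,L_g); ord L₀ ≤ 1+2.
L = (-32 + 128·x + 1536·x^2)·Dx + (19 - 32·x - 656·x^2 + 1536·x^3)·Dx^2 + (-1 - 15·x - 240·x^3 + 256·x^4)·Dx^3  (order 3).
h: a_k = -3, -7, -3, 55/3, -3, -1039/5, -3, 16363/7, -3, -262171/9, …
ICs: h(0) = -3, h′(0) = -7, h′′(0) = -6.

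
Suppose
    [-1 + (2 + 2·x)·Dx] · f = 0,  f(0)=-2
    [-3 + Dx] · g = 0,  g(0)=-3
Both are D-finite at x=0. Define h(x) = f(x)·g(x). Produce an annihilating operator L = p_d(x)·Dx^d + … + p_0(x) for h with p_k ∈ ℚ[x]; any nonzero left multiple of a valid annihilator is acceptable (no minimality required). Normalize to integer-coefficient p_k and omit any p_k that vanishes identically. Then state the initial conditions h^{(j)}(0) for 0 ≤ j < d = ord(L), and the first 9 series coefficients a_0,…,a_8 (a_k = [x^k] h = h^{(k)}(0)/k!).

f: a_k = -2, -1, 1/4, -1/8, 5/64, -7/128, 21/512, -33/1024, 429/16384, …
g: a_k = -3, -9, -27/2, -27/2, -81/8, -243/40, -243/80, -729/560, -2187/4480, …
Product ⇒ symmetric product L₀, ord ≤ 1.
L = (-7 - 6·x) + (2 + 2·x)·Dx  (order 1).
h: a_k = 6, 21, 141/4, 309/8, 2001/64, 12831/640, 27189/2560, 171999/35840, 154269/81920, …
ICs: h(0) = 6.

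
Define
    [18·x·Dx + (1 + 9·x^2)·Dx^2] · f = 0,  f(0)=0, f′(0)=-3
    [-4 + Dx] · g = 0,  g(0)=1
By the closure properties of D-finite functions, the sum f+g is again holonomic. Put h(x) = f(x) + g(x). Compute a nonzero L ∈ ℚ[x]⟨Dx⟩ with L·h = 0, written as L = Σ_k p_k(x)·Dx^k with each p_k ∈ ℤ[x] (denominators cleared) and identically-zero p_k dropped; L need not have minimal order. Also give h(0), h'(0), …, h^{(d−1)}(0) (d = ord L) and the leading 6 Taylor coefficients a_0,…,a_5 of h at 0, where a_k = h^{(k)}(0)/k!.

L = (36 - 144·x - 972·x^2 - 1296·x^3)·Dx + (-17 + 99·x^2 - 648·x^4)·Dx^2 + (2 + 9·x + 36·x^2 + 81·x^3 + 162·x^4)·Dx^3  (order 3).
h: a_k = 1, 1, 8, 59/3, 32/3, -601/15, …
ICs: h(0) = 1, h′(0) = 1, h′′(0) = 16.

f: a_k = 0, -3, 0, 9, 0, -243/5, …
g: a_k = 1, 4, 8, 32/3, 32/3, 128/15, …
h₀=f+g: left-lcm gives L₀, ord ≤ 3.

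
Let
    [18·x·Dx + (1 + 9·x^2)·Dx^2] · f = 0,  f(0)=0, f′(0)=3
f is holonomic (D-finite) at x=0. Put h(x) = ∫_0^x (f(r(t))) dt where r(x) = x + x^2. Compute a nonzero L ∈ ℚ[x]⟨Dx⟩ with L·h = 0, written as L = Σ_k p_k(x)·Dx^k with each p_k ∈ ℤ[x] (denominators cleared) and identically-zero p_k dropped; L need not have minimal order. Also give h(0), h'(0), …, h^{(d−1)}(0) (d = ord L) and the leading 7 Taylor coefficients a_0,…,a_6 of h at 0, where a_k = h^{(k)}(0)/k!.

L = (-2 + 18·x + 72·x^2 + 108·x^3 + 54·x^4)·Dx^2 + (1 + 2·x + 9·x^2 + 36·x^3 + 45·x^4 + 18·x^5)·Dx^3  (order 3).
h: a_k = 0, 0, 3/2, 1, -9/4, -27/5, 18/5, …
ICs: h(0) = 0, h′(0) = 0, h′′(0) = 3.

f: a_k = 0, 3, 0, -9, 0, 243/5, 0, …
f∘r: x↦r, Dx↦Dx/r' in L_f ⇒ L₀.
∫: right-multiply L₀ by Dx.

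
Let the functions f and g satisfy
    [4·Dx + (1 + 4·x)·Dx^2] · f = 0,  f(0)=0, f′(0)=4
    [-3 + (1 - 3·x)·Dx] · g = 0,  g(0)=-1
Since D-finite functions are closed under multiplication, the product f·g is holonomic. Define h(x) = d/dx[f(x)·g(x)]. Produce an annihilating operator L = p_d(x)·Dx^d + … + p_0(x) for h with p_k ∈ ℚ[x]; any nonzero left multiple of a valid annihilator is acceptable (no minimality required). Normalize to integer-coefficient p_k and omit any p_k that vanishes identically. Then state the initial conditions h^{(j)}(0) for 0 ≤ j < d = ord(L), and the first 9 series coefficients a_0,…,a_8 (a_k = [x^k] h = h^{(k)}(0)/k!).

L = 48 + (1 + 60·x)·Dx + (-1 - x + 12·x^2)·Dx^2  (order 2).
h: a_k = -4, -8, -100, -144, -1564, -7672/5, -108772/5, -316768/35, -10244132/35, …
ICs: h(0) = -4, h′(0) = -8.

f: a_k = 0, 4, -8, 64/3, -64, 1024/5, -2048/3, 16384/7, -8192, …
g: a_k = -1, -3, -9, -27, -81, -243, -729, -2187, -6561, …
L₀ := L_f ⊗_s L_g (sym. prod.), ord ≤ 2.
h=h₀': d/dx-closure on L₀ ⇒ L.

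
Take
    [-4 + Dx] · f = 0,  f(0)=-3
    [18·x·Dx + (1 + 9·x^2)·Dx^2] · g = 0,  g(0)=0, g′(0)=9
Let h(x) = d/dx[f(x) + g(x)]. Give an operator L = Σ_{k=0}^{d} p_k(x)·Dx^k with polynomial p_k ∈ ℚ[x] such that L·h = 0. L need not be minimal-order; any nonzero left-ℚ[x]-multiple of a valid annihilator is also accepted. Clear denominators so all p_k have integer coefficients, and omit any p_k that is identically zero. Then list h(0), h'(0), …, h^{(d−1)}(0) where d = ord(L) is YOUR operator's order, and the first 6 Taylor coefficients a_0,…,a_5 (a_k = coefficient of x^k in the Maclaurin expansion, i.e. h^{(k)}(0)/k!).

f: a_k = -3, -12, -24, -32, -32, -128/5, …
g: a_k = 0, 9, 0, -27, 0, 729/5, …
L₀ := lclm(L_f,L_g); ord L₀ ≤ 1+2.
Differentiate: ansatz ord ≤ ord L₀ ⇒ L.
L = (36 - 144·x - 972·x^2 - 1296·x^3) + (-17 + 99·x^2 - 648·x^4)·Dx + (2 + 9·x + 36·x^2 + 81·x^3 + 162·x^4)·Dx^2  (order 2).
h: a_k = -3, -48, -177, -128, 601, -512/5, …
ICs: h(0) = -3, h′(0) = -48.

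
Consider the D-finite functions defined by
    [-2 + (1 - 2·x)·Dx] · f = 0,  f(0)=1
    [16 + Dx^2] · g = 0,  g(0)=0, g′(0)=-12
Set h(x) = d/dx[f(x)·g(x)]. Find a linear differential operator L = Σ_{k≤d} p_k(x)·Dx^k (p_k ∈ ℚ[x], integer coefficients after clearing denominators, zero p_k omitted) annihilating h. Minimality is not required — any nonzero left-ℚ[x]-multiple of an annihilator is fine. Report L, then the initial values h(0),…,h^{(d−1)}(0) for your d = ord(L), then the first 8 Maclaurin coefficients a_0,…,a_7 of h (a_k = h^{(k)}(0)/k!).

f: a_k = 1, 2, 4, 8, 16, 32, 64, 128, …
g: a_k = 0, -12, 0, 32, 0, -128/5, 0, 1024/105, …
Sym-product of L_f,L_g gives L₀ (≤ ord 2).
Differentiate: ansatz ord ≤ ord L₀ ⇒ L.
L = (8 - 64·x + 64·x^2) + (-4 + 8·x)·Dx + (1 - 4·x + 4·x^2)·Dx^2  (order 2).
h: a_k = -12, -48, -48, -128, -448, -5376/5, -36608/15, -585728/105, …
ICs: h(0) = -12, h′(0) = -48.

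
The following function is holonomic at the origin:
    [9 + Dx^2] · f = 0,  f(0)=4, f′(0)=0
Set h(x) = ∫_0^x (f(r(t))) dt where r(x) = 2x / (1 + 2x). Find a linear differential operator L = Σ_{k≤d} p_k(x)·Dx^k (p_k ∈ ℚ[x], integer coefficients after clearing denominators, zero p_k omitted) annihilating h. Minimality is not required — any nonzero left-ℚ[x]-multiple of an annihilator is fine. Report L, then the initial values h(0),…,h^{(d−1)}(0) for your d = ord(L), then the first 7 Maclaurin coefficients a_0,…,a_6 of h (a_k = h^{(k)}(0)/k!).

L = 36·Dx + (4 + 24·x + 48·x^2 + 32·x^3)·Dx^2 + (1 + 8·x + 24·x^2 + 32·x^3 + 16·x^4)·Dx^3  (order 3).
h: a_k = 0, 4, 0, -24, 72, -648/5, 96, …
ICs: h(0) = 0, h′(0) = 4, h′′(0) = 0.

f: a_k = 4, 0, -18, 0, 27/2, 0, -81/20, …
Substitute x→r, Dx→(1/r')Dx; clear ⇒ L₀.
Integrate: L := L₀·Dx.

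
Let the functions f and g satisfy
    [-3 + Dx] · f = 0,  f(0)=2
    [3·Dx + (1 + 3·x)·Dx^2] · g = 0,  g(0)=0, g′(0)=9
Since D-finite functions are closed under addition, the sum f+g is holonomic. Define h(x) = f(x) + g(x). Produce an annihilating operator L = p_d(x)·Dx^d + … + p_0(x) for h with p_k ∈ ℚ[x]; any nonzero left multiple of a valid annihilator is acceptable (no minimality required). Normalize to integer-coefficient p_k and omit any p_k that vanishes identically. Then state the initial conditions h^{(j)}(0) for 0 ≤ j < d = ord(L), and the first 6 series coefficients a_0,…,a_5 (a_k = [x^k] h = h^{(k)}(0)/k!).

L = (-27 - 27·x)·Dx + (3 - 18·x - 27·x^2)·Dx^2 + (2 + 9·x + 9·x^2)·Dx^3  (order 3).
h: a_k = 2, 15, -9/2, 36, -54, 2997/20, …
ICs: h(0) = 2, h′(0) = 15, h′′(0) = -9.

f: a_k = 2, 6, 9, 9, 27/4, 81/20, …
g: a_k = 0, 9, -27/2, 27, -243/4, 729/5, …
L₀ := lclm(L_f,L_g); ord L₀ ≤ 1+2.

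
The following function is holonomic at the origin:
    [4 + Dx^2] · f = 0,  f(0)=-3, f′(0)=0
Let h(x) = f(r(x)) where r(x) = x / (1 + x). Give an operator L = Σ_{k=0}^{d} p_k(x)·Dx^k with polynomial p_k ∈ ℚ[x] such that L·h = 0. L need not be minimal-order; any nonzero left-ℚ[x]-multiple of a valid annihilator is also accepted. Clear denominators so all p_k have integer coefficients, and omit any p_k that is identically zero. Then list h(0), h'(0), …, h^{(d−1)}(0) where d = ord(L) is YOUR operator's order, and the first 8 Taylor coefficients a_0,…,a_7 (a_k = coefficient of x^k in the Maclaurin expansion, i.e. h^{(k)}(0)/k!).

L = 4 + (2 + 6·x + 6·x^2 + 2·x^3)·Dx + (1 + 4·x + 6·x^2 + 4·x^3 + x^4)·Dx^2  (order 2).
h: a_k = -3, 0, 6, -12, 16, -16, 154/15, 12/5, …
ICs: h(0) = -3, h′(0) = 0.

f: a_k = -3, 0, 6, 0, -2, 0, 4/15, 0, …
L₀ from L_f via x↦r, Dx↦r'^{-1}Dx.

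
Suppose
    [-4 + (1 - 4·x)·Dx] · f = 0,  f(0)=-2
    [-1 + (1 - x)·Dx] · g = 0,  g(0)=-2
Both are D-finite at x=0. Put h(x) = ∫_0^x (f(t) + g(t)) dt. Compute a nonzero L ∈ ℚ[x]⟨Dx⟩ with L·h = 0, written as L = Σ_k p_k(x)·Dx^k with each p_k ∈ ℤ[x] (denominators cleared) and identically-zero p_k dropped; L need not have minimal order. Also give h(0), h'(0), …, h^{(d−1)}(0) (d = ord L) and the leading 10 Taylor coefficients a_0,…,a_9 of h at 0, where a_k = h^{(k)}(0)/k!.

f: a_k = -2, -8, -32, -128, -512, -2048, -8192, -32768, -131072, -524288, …
g: a_k = -2, -2, -2, -2, -2, -2, -2, -2, -2, -2, …
f+g: L₀ = lclm(L_f,L_g), ord ≤ 1+1.
∫: right-multiply L₀ by Dx.
L = -8·Dx + (10 - 16·x)·Dx^2 + (-1 + 5·x - 4·x^2)·Dx^3  (order 3).
h: a_k = 0, -4, -5, -34/3, -65/2, -514/5, -1025/3, -8194/7, -16385/4, -131074/9, …
ICs: h(0) = 0, h′(0) = -4, h′′(0) = -10.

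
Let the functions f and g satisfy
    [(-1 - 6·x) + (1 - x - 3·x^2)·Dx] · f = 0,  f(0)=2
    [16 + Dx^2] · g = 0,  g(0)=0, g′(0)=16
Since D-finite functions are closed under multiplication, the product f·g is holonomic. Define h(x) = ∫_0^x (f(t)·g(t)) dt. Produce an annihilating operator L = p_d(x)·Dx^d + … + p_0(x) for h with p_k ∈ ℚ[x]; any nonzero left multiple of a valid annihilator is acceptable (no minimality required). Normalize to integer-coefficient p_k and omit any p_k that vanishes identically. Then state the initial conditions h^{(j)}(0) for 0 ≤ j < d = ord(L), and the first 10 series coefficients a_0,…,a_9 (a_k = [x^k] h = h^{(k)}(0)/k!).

f: a_k = 2, 2, 8, 14, 38, 80, 194, 434, 1016, 2318, …
g: a_k = 0, 16, 0, -128/3, 0, 512/15, 0, -4096/315, 0, 8192/2835, …
Product ⇒ symmetric product L₀, ord ≤ 2.
Integrate: L := L₀·Dx.
L = (-10 + 16·x + 48·x^2)·Dx + (2 + 12·x)·Dx^2 + (-1 + x + 3·x^2)·Dx^3  (order 3).
h: a_k = 0, 0, 16, 32/3, 32/3, 416/15, 2512/45, 11264/105, 68108/315, 1254496/2835, …
ICs: h(0) = 0, h′(0) = 0, h′′(0) = 32.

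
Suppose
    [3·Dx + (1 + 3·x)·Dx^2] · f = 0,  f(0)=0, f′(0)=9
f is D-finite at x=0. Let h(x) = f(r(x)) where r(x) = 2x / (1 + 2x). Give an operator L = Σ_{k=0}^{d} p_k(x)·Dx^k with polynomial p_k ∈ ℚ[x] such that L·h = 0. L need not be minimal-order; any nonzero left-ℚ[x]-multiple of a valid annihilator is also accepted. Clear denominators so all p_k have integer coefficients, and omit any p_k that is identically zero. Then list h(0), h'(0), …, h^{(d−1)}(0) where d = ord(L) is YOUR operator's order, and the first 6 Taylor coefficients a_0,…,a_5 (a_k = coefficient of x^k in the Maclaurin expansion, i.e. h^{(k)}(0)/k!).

f: a_k = 0, 9, -27/2, 27, -243/4, 729/5, …
L₀ from L_f via x↦r, Dx↦r'^{-1}Dx.
L = (10 + 32·x)·Dx + (1 + 10·x + 16·x^2)·Dx^2  (order 2).
h: a_k = 0, 18, -90, 504, -3060, 98208/5, …
ICs: h(0) = 0, h′(0) = 18.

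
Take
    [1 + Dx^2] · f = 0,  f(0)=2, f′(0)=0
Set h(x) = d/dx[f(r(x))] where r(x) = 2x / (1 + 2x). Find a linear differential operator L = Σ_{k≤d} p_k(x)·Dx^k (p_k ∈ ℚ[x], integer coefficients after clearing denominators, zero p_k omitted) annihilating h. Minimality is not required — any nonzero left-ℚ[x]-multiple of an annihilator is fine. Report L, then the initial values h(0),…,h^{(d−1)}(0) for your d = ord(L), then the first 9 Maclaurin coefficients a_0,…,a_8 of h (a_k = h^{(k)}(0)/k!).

L = (28 + 96·x + 96·x^2) + (12 + 72·x + 144·x^2 + 96·x^3)·Dx + (1 + 8·x + 24·x^2 + 32·x^3 + 16·x^4)·Dx^2  (order 2).
h: a_k = 0, -8, 48, -560/3, 1760/3, -24016/15, 19488/5, -534368/63, 562624/35, …
ICs: h(0) = 0, h′(0) = -8.

f: a_k = 2, 0, -1, 0, 1/12, 0, -1/360, 0, 1/20160, …
Substitute x→r, Dx→(1/r')Dx; clear ⇒ L₀.
h=h₀': d/dx-closure on L₀ ⇒ L.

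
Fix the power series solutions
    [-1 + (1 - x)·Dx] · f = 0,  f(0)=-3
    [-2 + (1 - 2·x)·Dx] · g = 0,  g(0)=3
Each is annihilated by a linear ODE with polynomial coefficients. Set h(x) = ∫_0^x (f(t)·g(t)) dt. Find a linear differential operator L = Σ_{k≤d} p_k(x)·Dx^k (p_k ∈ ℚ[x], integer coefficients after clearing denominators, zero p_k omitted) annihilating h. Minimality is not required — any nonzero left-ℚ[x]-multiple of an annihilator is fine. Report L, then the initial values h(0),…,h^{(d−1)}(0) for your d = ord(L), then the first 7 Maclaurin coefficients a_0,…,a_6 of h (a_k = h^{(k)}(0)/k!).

L = (-3 + 4·x)·Dx + (1 - 3·x + 2·x^2)·Dx^2  (order 2).
h: a_k = 0, -9, -27/2, -21, -135/4, -279/5, -189/2, …
ICs: h(0) = 0, h′(0) = -9.

f: a_k = -3, -3, -3, -3, -3, -3, -3, …
g: a_k = 3, 6, 12, 24, 48, 96, 192, …
h₀=f·g: eliminate ⇒ L₀, order ≤ 1·1.
Integrate: L := L₀·Dx.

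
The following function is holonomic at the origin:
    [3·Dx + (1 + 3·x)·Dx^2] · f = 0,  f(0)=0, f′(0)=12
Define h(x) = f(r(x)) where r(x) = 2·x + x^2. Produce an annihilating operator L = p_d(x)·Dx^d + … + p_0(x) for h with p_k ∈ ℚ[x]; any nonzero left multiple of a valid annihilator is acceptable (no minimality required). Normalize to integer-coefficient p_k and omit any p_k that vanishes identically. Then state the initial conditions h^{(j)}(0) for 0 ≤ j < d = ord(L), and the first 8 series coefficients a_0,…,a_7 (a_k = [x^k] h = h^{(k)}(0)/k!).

L = (5 + 6·x + 3·x^2)·Dx + (1 + 7·x + 9·x^2 + 3·x^3)·Dx^2  (order 2).
h: a_k = 0, 24, -60, 216, -882, 19224/5, -17460, 570888/7, …
ICs: h(0) = 0, h′(0) = 24.

f: a_k = 0, 12, -18, 36, -81, 972/5, -486, 8748/7, …
f∘r: x↦r, Dx↦Dx/r' in L_f ⇒ L₀.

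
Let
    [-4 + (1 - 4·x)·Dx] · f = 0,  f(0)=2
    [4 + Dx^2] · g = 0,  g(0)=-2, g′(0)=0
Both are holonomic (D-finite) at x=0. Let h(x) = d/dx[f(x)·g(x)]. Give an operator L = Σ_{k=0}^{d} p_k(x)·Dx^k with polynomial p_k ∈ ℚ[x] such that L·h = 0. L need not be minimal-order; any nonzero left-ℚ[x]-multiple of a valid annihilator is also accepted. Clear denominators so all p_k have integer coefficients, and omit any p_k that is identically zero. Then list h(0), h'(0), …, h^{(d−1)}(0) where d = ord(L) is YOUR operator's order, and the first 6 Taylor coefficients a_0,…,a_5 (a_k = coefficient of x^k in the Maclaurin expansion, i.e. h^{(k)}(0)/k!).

L = (-28 - 32·x + 64·x^2) + (-8 + 32·x)·Dx + (1 - 8·x + 16·x^2)·Dx^2  (order 2).
h: a_k = -16, -112, -672, -10784/3, -53920/3, -1294048/15, …
ICs: h(0) = -16, h′(0) = -112.

f: a_k = 2, 8, 32, 128, 512, 2048, …
g: a_k = -2, 0, 4, 0, -4/3, 0, …
L₀ := L_f ⊗_s L_g (sym. prod.), ord ≤ 2.
Derive L from L₀ (diff closure).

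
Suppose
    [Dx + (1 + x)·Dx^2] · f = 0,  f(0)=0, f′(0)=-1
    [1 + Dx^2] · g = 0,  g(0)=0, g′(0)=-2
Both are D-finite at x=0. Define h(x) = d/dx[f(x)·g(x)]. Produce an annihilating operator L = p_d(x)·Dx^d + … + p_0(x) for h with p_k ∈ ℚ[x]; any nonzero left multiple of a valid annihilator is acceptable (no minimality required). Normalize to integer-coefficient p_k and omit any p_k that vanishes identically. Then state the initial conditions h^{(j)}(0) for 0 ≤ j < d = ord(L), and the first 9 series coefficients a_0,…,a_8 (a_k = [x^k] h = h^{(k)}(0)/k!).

f: a_k = 0, -1, 1/2, -1/3, 1/4, -1/5, 1/6, -1/7, 1/8, …
g: a_k = 0, -2, 0, 1/3, 0, -1/60, 0, 1/2520, 0, …
L₀ := L_f ⊗_s L_g (sym. prod.), ord ≤ 4.
h=h₀': d/dx-closure on L₀ ⇒ L.
L = (-25 - 44·x - 42·x^2 + 12·x^3 + 43·x^4 + 24·x^5 + 4·x^6) + (-24 - 32·x + 20·x^2 + 60·x^3 + 40·x^4 + 8·x^5)·Dx + (-28 - 44·x - 14·x^2 + 72·x^3 + 98·x^4 + 48·x^5 + 8·x^6)·Dx^2 + (-24 - 32·x + 20·x^2 + 60·x^3 + 40·x^4 + 8·x^5)·Dx^3 + (-3 + 28·x^2 + 60·x^3 + 55·x^4 + 24·x^5 + 4·x^6)·Dx^4  (order 4).
h: a_k = 0, 4, -3, 4/3, -5/3, 11/6, -217/120, 113/63, -25/14, …
ICs: h(0) = 0, h′(0) = 4, h′′(0) = -6, h′′′(0) = 8.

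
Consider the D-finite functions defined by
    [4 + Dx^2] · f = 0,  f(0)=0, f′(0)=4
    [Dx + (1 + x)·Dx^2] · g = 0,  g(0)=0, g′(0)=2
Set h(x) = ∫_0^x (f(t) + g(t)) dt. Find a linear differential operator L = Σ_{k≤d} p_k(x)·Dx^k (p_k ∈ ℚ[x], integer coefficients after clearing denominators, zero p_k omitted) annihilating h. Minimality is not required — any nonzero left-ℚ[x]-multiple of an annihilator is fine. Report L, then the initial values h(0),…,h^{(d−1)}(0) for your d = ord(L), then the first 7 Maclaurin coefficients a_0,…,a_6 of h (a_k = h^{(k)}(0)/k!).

f: a_k = 0, 4, 0, -8/3, 0, 8/15, 0, …
g: a_k = 0, 2, -1, 2/3, -1/2, 2/5, -1/3, …
L₀ := lclm(L_f,L_g); ord L₀ ≤ 2+2.
Integrate: L := L₀·Dx.
L = (20 + 16·x + 8·x^2)·Dx^2 + (12 + 28·x + 24·x^2 + 8·x^3)·Dx^3 + (5 + 4·x + 2·x^2)·Dx^4 + (3 + 7·x + 6·x^2 + 2·x^3)·Dx^5  (order 5).
h: a_k = 0, 0, 3, -1/3, -1/2, -1/10, 7/45, …
ICs: h(0) = 0, h′(0) = 0, h′′(0) = 6, h′′′(0) = -2, h′′′′(0) = -12.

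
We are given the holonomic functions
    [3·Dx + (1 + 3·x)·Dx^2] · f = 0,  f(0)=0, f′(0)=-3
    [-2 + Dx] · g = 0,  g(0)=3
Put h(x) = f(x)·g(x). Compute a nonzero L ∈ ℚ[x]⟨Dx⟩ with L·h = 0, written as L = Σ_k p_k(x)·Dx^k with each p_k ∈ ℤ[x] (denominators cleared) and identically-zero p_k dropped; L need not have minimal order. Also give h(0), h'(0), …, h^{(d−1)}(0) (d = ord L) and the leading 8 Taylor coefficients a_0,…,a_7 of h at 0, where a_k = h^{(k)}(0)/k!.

L = (-2 + 12·x) + (-1 - 12·x)·Dx + (1 + 3·x)·Dx^2  (order 2).
h: a_k = 0, -9, -9/2, -18, 87/4, -663/10, 165, -15193/35, …
ICs: h(0) = 0, h′(0) = -9.

f: a_k = 0, -3, 9/2, -9, 81/4, -243/5, 243/2, -2187/7, …
g: a_k = 3, 6, 6, 4, 2, 4/5, 4/15, 8/105, …
f·g: L₀ = L_f ⊗_s L_g, ord ≤ 2·1.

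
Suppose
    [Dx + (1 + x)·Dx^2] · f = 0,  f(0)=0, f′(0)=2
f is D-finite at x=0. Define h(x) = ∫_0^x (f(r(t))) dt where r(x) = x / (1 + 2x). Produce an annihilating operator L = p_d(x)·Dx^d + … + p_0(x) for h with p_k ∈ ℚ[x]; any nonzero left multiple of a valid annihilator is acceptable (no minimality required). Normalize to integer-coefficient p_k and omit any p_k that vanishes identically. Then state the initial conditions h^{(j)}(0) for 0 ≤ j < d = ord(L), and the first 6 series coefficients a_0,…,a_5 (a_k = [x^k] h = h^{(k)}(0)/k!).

L = (5 + 12·x)·Dx^2 + (1 + 5·x + 6·x^2)·Dx^3  (order 3).
h: a_k = 0, 0, 1, -5/3, 19/6, -13/2, …
ICs: h(0) = 0, h′(0) = 0, h′′(0) = 2.

f: a_k = 0, 2, -1, 2/3, -1/2, 2/5, …
Change of var in L_f (x↦r) gives L₀.
∫: right-multiply L₀ by Dx.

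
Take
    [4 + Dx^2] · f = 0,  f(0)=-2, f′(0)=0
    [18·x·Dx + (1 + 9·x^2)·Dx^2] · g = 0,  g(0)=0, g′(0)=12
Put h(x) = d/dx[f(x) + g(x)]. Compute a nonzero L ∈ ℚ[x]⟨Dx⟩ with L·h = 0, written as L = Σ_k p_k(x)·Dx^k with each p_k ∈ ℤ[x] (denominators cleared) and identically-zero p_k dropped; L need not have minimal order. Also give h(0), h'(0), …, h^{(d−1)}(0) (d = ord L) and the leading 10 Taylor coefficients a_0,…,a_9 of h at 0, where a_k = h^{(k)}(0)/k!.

L = (-3744·x + 37584·x^3 + 11664·x^5) + (-28 + 864·x^2 + 10692·x^4 + 5832·x^6)·Dx + (-936·x + 9396·x^3 + 2916·x^5)·Dx^2 + (-7 + 216·x^2 + 2673·x^4 + 1458·x^6)·Dx^3  (order 3).
h: a_k = 12, 8, -108, -16/3, 972, 16/15, -8748, -32/315, 78732, 16/2835, …
ICs: h(0) = 12, h′(0) = 8, h′′(0) = -216.

f: a_k = -2, 0, 4, 0, -4/3, 0, 8/45, 0, -4/315, 0, …
g: a_k = 0, 12, 0, -36, 0, 972/5, 0, -8748/7, 0, 8748, …
f+g: L₀ = lclm(L_f,L_g), ord ≤ 2+2.
h₀' ⇒ L via d/dx closure of L₀.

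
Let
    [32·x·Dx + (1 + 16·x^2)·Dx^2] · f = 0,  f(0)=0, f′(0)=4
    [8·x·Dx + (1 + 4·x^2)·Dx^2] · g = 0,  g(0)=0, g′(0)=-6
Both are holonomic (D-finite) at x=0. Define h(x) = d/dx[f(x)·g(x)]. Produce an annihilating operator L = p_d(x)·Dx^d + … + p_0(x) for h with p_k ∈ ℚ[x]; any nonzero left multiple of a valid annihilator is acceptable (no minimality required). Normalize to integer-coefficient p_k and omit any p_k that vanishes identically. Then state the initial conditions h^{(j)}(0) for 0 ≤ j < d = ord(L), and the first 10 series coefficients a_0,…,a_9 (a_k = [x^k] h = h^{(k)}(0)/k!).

L = (-1536·x - 51200·x^3 - 262144·x^5 + 655360·x^7 + 6291456·x^9) + (-80 - 6592·x^2 - 92160·x^4 - 229376·x^6 + 2293760·x^8 + 9437184·x^10)·Dx + (-160·x - 4480·x^3 - 30720·x^5 + 69632·x^7 + 1310720·x^9 + 3145728·x^11)·Dx^2 + (-1 - 40·x^2 - 464·x^4 + 29696·x^8 + 163840·x^10 + 262144·x^12)·Dx^3  (order 3).
h: a_k = 0, -48, 0, 640, 0, -44288/5, 0, 913408/7, 0, -209235968/105, …
ICs: h(0) = 0, h′(0) = -48, h′′(0) = 0.

f: a_k = 0, 4, 0, -64/3, 0, 1024/5, 0, -16384/7, 0, 262144/9, …
g: a_k = 0, -6, 0, 8, 0, -96/5, 0, 384/7, 0, -512/3, …
L₀ := L_f ⊗_s L_g (sym. prod.), ord ≤ 4.
h=h₀': d/dx-closure on L₀ ⇒ L.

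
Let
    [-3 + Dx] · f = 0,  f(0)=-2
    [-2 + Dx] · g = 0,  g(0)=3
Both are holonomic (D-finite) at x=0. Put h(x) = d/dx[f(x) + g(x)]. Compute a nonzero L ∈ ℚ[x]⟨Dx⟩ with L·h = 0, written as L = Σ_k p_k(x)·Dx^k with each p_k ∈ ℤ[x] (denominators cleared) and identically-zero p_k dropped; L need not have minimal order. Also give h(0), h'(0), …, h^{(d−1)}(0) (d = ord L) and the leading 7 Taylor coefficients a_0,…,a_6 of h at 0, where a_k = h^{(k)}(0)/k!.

f: a_k = -2, -6, -9, -9, -27/4, -81/20, -81/40, …
g: a_k = 3, 6, 6, 4, 2, 4/5, 4/15, …
Weyl lclm of L_f,L_g ⇒ L₀ (ord ≤ 2).
Differentiate: ansatz ord ≤ ord L₀ ⇒ L.
L = 6 - 5·Dx + Dx^2  (order 2).
h: a_k = 0, -6, -15, -19, -65/4, -211/20, -133/24, …
ICs: h(0) = 0, h′(0) = -6.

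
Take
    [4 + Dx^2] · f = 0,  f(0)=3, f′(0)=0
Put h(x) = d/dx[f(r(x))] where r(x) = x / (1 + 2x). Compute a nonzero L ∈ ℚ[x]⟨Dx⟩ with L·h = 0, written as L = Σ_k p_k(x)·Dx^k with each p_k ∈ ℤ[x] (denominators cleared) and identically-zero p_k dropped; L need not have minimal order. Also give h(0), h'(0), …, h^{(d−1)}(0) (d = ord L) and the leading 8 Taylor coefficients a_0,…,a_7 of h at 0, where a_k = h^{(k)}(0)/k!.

L = (28 + 96·x + 96·x^2) + (12 + 72·x + 144·x^2 + 96·x^3)·Dx + (1 + 8·x + 24·x^2 + 32·x^3 + 16·x^4)·Dx^2  (order 2).
h: a_k = 0, -12, 72, -280, 880, -12008/5, 29232/5, -267184/21, …
ICs: h(0) = 0, h′(0) = -12.

f: a_k = 3, 0, -6, 0, 2, 0, -4/15, 0, …
f∘r: x↦r, Dx↦Dx/r' in L_f ⇒ L₀.
h₀' ⇒ L via d/dx closure of L₀.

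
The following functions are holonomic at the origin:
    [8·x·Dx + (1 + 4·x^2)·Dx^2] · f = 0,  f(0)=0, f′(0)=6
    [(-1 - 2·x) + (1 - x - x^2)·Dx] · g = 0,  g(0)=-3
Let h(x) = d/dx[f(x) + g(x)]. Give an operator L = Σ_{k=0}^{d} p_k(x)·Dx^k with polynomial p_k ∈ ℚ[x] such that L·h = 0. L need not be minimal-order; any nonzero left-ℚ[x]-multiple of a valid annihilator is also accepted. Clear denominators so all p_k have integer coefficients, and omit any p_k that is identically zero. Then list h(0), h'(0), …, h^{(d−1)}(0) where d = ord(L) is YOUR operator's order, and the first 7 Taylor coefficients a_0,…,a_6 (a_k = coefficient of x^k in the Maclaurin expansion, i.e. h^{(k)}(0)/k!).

f: a_k = 0, 6, 0, -8, 0, 96/5, 0, …
g: a_k = -3, -3, -6, -9, -15, -24, -39, …
Sum ⇒ L₀ = lclm(L_f,L_g) in ℚ(x)⟨Dx⟩.
h₀' ⇒ L via d/dx closure of L₀.
L = (16 - 64·x - 400·x^2 - 576·x^3 - 696·x^4 - 96·x^6) + (-13 - 24·x - 22·x^2 - 204·x^3 - 548·x^4 - 488·x^5 - 48·x^6 - 96·x^7)·Dx + (2 + 5·x + 14·x^2 - 2·x^3 + 13·x^4 - 92·x^5 - 48·x^6 - 16·x^7 - 16·x^8)·Dx^2  (order 2).
h: a_k = 3, -12, -51, -60, -24, -234, -825, …
ICs: h(0) = 3, h′(0) = -12.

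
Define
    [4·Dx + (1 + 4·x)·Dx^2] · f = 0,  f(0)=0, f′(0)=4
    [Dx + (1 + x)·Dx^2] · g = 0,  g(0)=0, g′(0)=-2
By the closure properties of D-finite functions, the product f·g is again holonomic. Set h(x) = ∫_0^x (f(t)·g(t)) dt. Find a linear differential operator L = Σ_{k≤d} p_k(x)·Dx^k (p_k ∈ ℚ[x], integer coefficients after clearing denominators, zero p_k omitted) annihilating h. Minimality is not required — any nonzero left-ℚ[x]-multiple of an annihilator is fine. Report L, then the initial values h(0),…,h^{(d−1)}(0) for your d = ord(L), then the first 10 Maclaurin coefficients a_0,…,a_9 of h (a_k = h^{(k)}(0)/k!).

L = (136 + 320·x + 256·x^2)·Dx^2 + (290 + 1464·x + 2400·x^2 + 1280·x^3)·Dx^3 + (92 + 740·x + 1992·x^2 + 2240·x^3 + 896·x^4)·Dx^4 + (5 + 58·x + 245·x^2 + 464·x^3 + 400·x^4 + 128·x^5)·Dx^5  (order 5).
h: a_k = 0, 0, 0, -8/3, 5, -32/3, 235/9, -3172/45, 407/2, -64688/105, …
ICs: h(0) = 0, h′(0) = 0, h′′(0) = 0, h′′′(0) = -16, h′′′′(0) = 120.

f: a_k = 0, 4, -8, 64/3, -64, 1024/5, -2048/3, 16384/7, -8192, 262144/9, …
g: a_k = 0, -2, 1, -2/3, 1/2, -2/5, 1/3, -2/7, 1/4, -2/9, …
L₀ := L_f ⊗_s L_g (sym. prod.), ord ≤ 4.
∫: right-multiply L₀ by Dx.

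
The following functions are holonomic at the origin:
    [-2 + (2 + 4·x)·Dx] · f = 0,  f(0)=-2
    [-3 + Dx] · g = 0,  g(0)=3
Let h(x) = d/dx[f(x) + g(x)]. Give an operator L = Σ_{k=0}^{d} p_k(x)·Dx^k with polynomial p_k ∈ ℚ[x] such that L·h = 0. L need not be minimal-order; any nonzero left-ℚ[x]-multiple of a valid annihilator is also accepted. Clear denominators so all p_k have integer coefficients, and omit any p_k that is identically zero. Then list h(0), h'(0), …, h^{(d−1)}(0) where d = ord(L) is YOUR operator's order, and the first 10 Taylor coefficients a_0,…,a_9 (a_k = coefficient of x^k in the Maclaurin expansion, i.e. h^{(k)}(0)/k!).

f: a_k = -2, -2, 1, -1, 5/4, -7/4, 21/8, -33/8, 429/64, -715/64, …
g: a_k = 3, 9, 27/2, 27/2, 81/8, 243/40, 243/80, 729/560, 2187/4480, 729/4480, …
Sum ⇒ L₀ = lclm(L_f,L_g) in ℚ(x)⟨Dx⟩.
Derive L from L₀ (diff closure).
L = (-9 - 9·x) + (-3 - 18·x - 18·x^2)·Dx + (2 + 7·x + 6·x^2)·Dx^2  (order 2).
h: a_k = 7, 29, 75/2, 91/2, 173/8, 1359/40, -1581/80, 32217/560, -443889/4480, 853037/4480, …
ICs: h(0) = 7, h′(0) = 29.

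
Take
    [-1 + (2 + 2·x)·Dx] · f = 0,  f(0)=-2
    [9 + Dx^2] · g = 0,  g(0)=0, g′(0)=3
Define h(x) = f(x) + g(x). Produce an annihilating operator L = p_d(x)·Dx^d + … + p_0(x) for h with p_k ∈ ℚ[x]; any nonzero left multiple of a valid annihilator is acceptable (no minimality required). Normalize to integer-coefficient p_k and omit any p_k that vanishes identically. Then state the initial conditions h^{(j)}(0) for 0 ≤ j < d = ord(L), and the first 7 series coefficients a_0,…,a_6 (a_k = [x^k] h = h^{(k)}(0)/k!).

L = (-351 - 648·x - 324·x^2) + (630 + 1926·x + 1944·x^2 + 648·x^3)·Dx + (-39 - 72·x - 36·x^2)·Dx^2 + (70 + 214·x + 216·x^2 + 72·x^3)·Dx^3  (order 3).
h: a_k = -2, 2, 1/4, -37/8, 5/64, 1261/640, 21/512, …
ICs: h(0) = -2, h′(0) = 2, h′′(0) = 1/2.

f: a_k = -2, -1, 1/4, -1/8, 5/64, -7/128, 21/512, …
g: a_k = 0, 3, 0, -9/2, 0, 81/40, 0, …
Weyl lclm of L_f,L_g ⇒ L₀ (ord ≤ 3).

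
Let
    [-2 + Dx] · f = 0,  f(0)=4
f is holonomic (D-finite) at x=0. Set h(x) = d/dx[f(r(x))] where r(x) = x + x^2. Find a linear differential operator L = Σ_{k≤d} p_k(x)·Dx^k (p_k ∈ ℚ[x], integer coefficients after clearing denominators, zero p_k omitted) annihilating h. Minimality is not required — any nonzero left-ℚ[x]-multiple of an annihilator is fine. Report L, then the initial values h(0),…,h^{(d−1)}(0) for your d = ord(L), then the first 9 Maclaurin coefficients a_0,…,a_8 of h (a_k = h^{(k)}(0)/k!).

f: a_k = 4, 8, 8, 16/3, 8/3, 16/15, 16/45, 32/315, 8/315, …
Substitute x→r, Dx→(1/r')Dx; clear ⇒ L₀.
Differentiate: ansatz ord ≤ ord L₀ ⇒ L.
L = (4 + 8·x + 8·x^2) + (-1 - 2·x)·Dx  (order 1).
h: a_k = 8, 32, 64, 320/3, 416/3, 2432/15, 7424/45, 48896/315, 8384/63, …
ICs: h(0) = 8.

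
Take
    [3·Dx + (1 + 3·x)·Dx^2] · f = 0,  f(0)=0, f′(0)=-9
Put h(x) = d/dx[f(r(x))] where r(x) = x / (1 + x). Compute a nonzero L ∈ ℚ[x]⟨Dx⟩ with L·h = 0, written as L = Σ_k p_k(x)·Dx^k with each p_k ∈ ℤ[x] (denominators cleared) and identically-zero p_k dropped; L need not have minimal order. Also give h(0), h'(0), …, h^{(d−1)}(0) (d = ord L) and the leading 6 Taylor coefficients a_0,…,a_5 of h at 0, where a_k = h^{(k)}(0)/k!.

f: a_k = 0, -9, 27/2, -27, 243/4, -729/5, …
L₀ from L_f via x↦r, Dx↦r'^{-1}Dx.
h₀' ⇒ L via d/dx closure of L₀.
L = (5 + 8·x) + (1 + 5·x + 4·x^2)·Dx  (order 1).
h: a_k = -9, 45, -189, 765, -3069, 12285, …
ICs: h(0) = -9.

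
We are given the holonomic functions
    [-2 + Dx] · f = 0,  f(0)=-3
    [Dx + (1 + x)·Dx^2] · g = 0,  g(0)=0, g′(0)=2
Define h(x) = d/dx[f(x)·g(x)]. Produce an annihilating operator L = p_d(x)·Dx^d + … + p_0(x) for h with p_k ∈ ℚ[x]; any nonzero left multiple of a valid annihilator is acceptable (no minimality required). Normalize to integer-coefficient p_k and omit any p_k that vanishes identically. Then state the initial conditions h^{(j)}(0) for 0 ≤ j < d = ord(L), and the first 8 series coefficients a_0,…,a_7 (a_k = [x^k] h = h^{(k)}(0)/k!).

f: a_k = -3, -6, -6, -4, -2, -4/5, -4/15, -8/105, …
g: a_k = 0, 2, -1, 2/3, -1/2, 2/5, -1/3, 2/7, …
L₀ := L_f ⊗_s L_g (sym. prod.), ord ≤ 2.
Differentiate: ansatz ord ≤ ord L₀ ⇒ L.
L = (4 + 8·x + 8·x^2) + (-4 - 10·x - 8·x^2)·Dx + (1 + 3·x + 2·x^2)·Dx^2  (order 2).
h: a_k = -6, -18, -24, -18, -11, -4, -34/15, 2/15, …
ICs: h(0) = -6, h′(0) = -18.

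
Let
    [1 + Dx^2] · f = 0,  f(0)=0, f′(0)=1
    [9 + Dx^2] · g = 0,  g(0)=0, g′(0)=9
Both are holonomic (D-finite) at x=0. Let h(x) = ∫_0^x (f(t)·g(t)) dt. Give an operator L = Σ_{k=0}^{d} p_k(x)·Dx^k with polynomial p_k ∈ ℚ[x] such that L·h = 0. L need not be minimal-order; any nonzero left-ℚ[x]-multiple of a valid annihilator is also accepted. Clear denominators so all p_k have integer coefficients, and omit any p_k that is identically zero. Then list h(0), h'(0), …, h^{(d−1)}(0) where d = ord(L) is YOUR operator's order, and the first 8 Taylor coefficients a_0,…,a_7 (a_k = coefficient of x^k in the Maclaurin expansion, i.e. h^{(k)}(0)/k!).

f: a_k = 0, 1, 0, -1/6, 0, 1/120, 0, -1/5040, …
g: a_k = 0, 9, 0, -27/2, 0, 243/40, 0, -729/560, …
Sym-product of L_f,L_g gives L₀ (≤ ord 4).
h=∫h₀ ⇒ L = L₀·Dx.
L = 64·Dx + 20·Dx^3 + Dx^5  (order 5).
h: a_k = 0, 0, 0, 3, 0, -3, 0, 6/5, …
ICs: h(0) = 0, h′(0) = 0, h′′(0) = 0, h′′′(0) = 18, h′′′′(0) = 0.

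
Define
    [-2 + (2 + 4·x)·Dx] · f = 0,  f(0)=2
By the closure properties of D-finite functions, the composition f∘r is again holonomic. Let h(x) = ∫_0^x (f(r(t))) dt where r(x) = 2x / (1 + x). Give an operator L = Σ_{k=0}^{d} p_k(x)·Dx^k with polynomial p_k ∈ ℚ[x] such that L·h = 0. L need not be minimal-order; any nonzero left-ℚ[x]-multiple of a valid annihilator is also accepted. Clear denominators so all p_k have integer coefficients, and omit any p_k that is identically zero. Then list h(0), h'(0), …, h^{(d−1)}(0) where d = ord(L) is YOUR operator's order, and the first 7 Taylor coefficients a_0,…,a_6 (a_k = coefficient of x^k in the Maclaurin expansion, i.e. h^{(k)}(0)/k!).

f: a_k = 2, 2, -1, 1, -5/4, 7/4, -21/8, …
h₀=f(r): pull back L_f along r ⇒ L₀.
∫: right-multiply L₀ by Dx.
L = -2·Dx + (1 + 6·x + 5·x^2)·Dx^2  (order 2).
h: a_k = 0, 2, 2, -8/3, 5, -12, 34, …
ICs: h(0) = 0, h′(0) = 2.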